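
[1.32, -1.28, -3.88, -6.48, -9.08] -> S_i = 1.32 + -2.60*i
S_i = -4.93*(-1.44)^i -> [-4.93, 7.1, -10.22, 14.72, -21.2]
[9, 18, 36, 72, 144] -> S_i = 9*2^i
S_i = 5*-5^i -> [5, -25, 125, -625, 3125]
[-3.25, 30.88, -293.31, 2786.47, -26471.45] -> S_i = -3.25*(-9.50)^i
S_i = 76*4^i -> [76, 304, 1216, 4864, 19456]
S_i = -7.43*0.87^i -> [-7.43, -6.46, -5.62, -4.89, -4.26]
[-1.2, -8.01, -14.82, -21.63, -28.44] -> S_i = -1.20 + -6.81*i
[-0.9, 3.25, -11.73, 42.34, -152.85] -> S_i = -0.90*(-3.61)^i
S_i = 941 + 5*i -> [941, 946, 951, 956, 961]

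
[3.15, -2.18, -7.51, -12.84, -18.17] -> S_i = 3.15 + -5.33*i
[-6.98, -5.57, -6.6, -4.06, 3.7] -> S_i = Random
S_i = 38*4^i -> [38, 152, 608, 2432, 9728]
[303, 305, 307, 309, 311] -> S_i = 303 + 2*i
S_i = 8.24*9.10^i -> [8.24, 74.98, 682.35, 6209.43, 56505.77]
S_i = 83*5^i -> [83, 415, 2075, 10375, 51875]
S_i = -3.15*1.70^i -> [-3.15, -5.36, -9.1, -15.48, -26.31]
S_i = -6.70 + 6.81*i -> [-6.7, 0.11, 6.92, 13.73, 20.54]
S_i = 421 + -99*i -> [421, 322, 223, 124, 25]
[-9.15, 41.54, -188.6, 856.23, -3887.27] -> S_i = -9.15*(-4.54)^i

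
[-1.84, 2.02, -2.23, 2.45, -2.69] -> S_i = -1.84*(-1.10)^i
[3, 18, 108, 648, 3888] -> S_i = 3*6^i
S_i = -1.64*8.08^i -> [-1.64, -13.25, -107.07, -865.12, -6990.2]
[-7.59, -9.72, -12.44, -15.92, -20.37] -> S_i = -7.59*1.28^i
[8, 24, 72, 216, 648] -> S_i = 8*3^i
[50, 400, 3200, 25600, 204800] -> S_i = 50*8^i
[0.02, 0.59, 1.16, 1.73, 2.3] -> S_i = 0.02 + 0.57*i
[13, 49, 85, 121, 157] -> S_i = 13 + 36*i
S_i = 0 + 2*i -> [0, 2, 4, 6, 8]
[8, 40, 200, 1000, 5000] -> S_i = 8*5^i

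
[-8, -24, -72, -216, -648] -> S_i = -8*3^i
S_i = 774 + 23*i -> [774, 797, 820, 843, 866]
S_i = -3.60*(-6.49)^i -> [-3.6, 23.36, -151.63, 984.09, -6386.77]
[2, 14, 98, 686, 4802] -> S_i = 2*7^i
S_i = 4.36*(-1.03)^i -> [4.36, -4.49, 4.63, -4.76, 4.91]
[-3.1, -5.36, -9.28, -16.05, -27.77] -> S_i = -3.10*1.73^i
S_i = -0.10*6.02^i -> [-0.1, -0.6, -3.62, -21.82, -131.34]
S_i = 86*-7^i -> [86, -602, 4214, -29498, 206486]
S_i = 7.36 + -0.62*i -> [7.36, 6.74, 6.12, 5.5, 4.88]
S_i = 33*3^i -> [33, 99, 297, 891, 2673]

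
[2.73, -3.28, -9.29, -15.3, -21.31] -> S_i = 2.73 + -6.01*i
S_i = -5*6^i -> [-5, -30, -180, -1080, -6480]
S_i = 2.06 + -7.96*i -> [2.06, -5.9, -13.86, -21.82, -29.78]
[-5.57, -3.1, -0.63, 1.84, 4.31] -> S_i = -5.57 + 2.47*i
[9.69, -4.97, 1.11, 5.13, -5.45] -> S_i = Random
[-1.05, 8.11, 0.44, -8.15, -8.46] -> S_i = Random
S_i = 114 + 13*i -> [114, 127, 140, 153, 166]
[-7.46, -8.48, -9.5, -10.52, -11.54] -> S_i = -7.46 + -1.02*i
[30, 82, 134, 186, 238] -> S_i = 30 + 52*i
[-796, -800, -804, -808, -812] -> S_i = -796 + -4*i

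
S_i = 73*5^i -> [73, 365, 1825, 9125, 45625]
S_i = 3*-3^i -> [3, -9, 27, -81, 243]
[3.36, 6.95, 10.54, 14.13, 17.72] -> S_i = 3.36 + 3.59*i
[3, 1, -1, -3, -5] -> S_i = 3 + -2*i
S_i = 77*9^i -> [77, 693, 6237, 56133, 505197]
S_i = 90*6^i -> [90, 540, 3240, 19440, 116640]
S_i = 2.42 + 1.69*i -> [2.42, 4.11, 5.8, 7.49, 9.18]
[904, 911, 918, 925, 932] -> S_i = 904 + 7*i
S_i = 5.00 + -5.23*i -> [5.0, -0.23, -5.46, -10.69, -15.92]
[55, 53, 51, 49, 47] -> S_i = 55 + -2*i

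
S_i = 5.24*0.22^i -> [5.24, 1.15, 0.25, 0.06, 0.01]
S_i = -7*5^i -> [-7, -35, -175, -875, -4375]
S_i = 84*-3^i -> [84, -252, 756, -2268, 6804]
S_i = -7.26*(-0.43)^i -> [-7.26, 3.12, -1.34, 0.58, -0.25]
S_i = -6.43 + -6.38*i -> [-6.43, -12.81, -19.19, -25.57, -31.95]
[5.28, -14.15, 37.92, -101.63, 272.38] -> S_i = 5.28*(-2.68)^i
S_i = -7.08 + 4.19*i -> [-7.08, -2.89, 1.3, 5.49, 9.68]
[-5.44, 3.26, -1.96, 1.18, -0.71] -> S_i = -5.44*(-0.60)^i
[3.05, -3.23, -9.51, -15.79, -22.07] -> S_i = 3.05 + -6.28*i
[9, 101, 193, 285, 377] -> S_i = 9 + 92*i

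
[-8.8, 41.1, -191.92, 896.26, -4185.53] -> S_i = -8.80*(-4.67)^i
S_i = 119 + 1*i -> [119, 120, 121, 122, 123]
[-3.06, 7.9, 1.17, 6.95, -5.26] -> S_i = Random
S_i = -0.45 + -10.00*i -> [-0.45, -10.45, -20.45, -30.45, -40.45]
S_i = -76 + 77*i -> [-76, 1, 78, 155, 232]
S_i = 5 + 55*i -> [5, 60, 115, 170, 225]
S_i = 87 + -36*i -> [87, 51, 15, -21, -57]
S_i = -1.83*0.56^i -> [-1.83, -1.02, -0.57, -0.32, -0.18]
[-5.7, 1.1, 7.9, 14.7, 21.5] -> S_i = -5.70 + 6.80*i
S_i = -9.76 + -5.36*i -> [-9.76, -15.12, -20.48, -25.84, -31.2]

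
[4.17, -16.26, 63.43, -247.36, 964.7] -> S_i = 4.17*(-3.90)^i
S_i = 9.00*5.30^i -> [9.0, 47.7, 252.81, 1339.89, 7101.43]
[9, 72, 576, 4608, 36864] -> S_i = 9*8^i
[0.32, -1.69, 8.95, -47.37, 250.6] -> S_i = 0.32*(-5.29)^i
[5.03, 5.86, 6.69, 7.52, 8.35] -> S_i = 5.03 + 0.83*i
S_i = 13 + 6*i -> [13, 19, 25, 31, 37]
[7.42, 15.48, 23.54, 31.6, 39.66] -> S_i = 7.42 + 8.06*i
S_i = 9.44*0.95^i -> [9.44, 8.97, 8.52, 8.09, 7.69]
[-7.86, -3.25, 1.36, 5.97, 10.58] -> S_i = -7.86 + 4.61*i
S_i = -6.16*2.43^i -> [-6.16, -14.97, -36.37, -88.39, -214.79]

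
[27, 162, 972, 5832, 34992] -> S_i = 27*6^i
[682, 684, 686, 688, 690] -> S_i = 682 + 2*i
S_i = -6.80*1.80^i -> [-6.8, -12.24, -22.03, -39.66, -71.38]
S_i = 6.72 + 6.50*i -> [6.72, 13.22, 19.72, 26.22, 32.72]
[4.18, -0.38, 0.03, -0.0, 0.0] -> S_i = 4.18*(-0.09)^i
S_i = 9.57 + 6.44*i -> [9.57, 16.01, 22.45, 28.89, 35.33]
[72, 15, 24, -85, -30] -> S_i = Random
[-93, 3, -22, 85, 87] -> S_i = Random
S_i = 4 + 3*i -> [4, 7, 10, 13, 16]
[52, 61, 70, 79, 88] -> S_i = 52 + 9*i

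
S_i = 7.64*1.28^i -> [7.64, 9.78, 12.52, 16.02, 20.51]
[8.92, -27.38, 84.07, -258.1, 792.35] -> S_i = 8.92*(-3.07)^i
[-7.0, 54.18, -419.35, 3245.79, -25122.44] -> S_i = -7.00*(-7.74)^i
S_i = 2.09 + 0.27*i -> [2.09, 2.36, 2.63, 2.9, 3.17]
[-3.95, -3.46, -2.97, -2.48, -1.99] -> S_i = -3.95 + 0.49*i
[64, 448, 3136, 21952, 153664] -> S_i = 64*7^i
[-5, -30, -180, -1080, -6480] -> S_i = -5*6^i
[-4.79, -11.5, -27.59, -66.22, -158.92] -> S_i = -4.79*2.40^i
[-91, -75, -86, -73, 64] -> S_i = Random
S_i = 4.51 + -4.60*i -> [4.51, -0.09, -4.69, -9.29, -13.89]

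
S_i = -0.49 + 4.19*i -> [-0.49, 3.7, 7.89, 12.08, 16.27]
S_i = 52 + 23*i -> [52, 75, 98, 121, 144]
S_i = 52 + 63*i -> [52, 115, 178, 241, 304]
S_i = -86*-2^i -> [-86, 172, -344, 688, -1376]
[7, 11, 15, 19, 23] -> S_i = 7 + 4*i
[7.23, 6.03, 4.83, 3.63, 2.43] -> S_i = 7.23 + -1.20*i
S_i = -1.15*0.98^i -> [-1.15, -1.13, -1.1, -1.08, -1.06]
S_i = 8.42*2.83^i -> [8.42, 23.83, 67.43, 190.84, 540.08]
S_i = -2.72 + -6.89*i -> [-2.72, -9.61, -16.5, -23.39, -30.28]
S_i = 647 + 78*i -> [647, 725, 803, 881, 959]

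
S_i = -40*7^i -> [-40, -280, -1960, -13720, -96040]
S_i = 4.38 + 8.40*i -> [4.38, 12.78, 21.18, 29.58, 37.98]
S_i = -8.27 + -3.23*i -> [-8.27, -11.5, -14.73, -17.96, -21.19]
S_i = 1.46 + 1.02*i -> [1.46, 2.48, 3.5, 4.52, 5.54]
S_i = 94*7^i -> [94, 658, 4606, 32242, 225694]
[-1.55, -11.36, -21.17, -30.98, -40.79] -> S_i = -1.55 + -9.81*i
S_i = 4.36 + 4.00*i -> [4.36, 8.36, 12.36, 16.36, 20.36]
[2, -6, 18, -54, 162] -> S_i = 2*-3^i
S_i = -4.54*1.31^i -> [-4.54, -5.95, -7.79, -10.21, -13.37]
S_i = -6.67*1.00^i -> [-6.67, -6.67, -6.67, -6.67, -6.67]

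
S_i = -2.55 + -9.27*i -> [-2.55, -11.82, -21.09, -30.36, -39.63]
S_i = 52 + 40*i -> [52, 92, 132, 172, 212]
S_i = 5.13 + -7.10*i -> [5.13, -1.97, -9.07, -16.17, -23.27]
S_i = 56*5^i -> [56, 280, 1400, 7000, 35000]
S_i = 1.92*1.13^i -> [1.92, 2.17, 2.45, 2.77, 3.13]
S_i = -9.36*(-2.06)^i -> [-9.36, 19.28, -39.72, 81.82, -168.56]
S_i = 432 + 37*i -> [432, 469, 506, 543, 580]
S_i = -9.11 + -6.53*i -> [-9.11, -15.64, -22.17, -28.7, -35.23]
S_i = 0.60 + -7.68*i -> [0.6, -7.08, -14.76, -22.44, -30.12]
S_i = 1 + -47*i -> [1, -46, -93, -140, -187]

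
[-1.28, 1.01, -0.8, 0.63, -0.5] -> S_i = -1.28*(-0.79)^i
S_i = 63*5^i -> [63, 315, 1575, 7875, 39375]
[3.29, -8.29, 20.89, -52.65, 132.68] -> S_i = 3.29*(-2.52)^i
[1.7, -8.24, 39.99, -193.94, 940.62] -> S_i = 1.70*(-4.85)^i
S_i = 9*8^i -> [9, 72, 576, 4608, 36864]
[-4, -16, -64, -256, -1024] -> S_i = -4*4^i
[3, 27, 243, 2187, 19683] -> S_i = 3*9^i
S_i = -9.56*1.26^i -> [-9.56, -12.05, -15.18, -19.12, -24.1]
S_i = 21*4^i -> [21, 84, 336, 1344, 5376]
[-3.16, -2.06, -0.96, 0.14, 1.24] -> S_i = -3.16 + 1.10*i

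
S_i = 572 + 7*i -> [572, 579, 586, 593, 600]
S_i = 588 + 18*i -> [588, 606, 624, 642, 660]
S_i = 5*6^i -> [5, 30, 180, 1080, 6480]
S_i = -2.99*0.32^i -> [-2.99, -0.96, -0.31, -0.1, -0.03]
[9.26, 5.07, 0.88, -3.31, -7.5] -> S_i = 9.26 + -4.19*i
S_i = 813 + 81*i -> [813, 894, 975, 1056, 1137]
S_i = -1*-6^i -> [-1, 6, -36, 216, -1296]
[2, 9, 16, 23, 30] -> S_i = 2 + 7*i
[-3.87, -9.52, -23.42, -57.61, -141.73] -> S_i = -3.87*2.46^i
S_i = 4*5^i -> [4, 20, 100, 500, 2500]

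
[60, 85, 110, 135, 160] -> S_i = 60 + 25*i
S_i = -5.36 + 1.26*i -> [-5.36, -4.1, -2.84, -1.58, -0.32]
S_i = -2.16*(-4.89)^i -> [-2.16, 10.56, -51.65, 252.57, -1235.06]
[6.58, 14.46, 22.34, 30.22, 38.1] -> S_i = 6.58 + 7.88*i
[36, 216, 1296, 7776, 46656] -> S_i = 36*6^i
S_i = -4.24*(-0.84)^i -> [-4.24, 3.56, -2.99, 2.51, -2.11]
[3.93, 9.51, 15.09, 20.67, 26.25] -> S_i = 3.93 + 5.58*i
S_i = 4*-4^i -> [4, -16, 64, -256, 1024]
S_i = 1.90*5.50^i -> [1.9, 10.45, 57.47, 316.11, 1738.62]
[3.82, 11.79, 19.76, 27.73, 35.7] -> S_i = 3.82 + 7.97*i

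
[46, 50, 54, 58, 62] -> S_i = 46 + 4*i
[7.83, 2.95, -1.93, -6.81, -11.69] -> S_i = 7.83 + -4.88*i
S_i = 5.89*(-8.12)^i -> [5.89, -47.83, 388.35, -3153.43, 25605.86]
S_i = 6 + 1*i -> [6, 7, 8, 9, 10]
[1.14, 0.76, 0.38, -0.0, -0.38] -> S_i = 1.14 + -0.38*i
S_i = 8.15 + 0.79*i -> [8.15, 8.94, 9.73, 10.52, 11.31]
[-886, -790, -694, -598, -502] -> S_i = -886 + 96*i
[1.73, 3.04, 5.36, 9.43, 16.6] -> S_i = 1.73*1.76^i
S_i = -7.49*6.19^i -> [-7.49, -46.36, -286.99, -1776.45, -10996.25]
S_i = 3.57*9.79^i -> [3.57, 34.95, 342.16, 3349.78, 32794.35]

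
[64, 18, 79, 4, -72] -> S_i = Random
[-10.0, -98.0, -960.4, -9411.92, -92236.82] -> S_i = -10.00*9.80^i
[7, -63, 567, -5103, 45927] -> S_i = 7*-9^i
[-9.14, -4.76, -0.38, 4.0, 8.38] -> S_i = -9.14 + 4.38*i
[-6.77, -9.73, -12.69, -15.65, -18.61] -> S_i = -6.77 + -2.96*i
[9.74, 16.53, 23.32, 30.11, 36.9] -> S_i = 9.74 + 6.79*i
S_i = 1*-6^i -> [1, -6, 36, -216, 1296]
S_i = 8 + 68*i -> [8, 76, 144, 212, 280]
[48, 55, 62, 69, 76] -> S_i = 48 + 7*i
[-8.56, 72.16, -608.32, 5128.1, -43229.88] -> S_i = -8.56*(-8.43)^i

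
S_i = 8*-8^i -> [8, -64, 512, -4096, 32768]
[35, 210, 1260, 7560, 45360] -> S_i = 35*6^i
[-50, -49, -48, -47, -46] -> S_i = -50 + 1*i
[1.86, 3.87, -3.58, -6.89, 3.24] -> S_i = Random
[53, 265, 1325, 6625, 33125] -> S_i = 53*5^i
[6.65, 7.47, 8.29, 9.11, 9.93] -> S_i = 6.65 + 0.82*i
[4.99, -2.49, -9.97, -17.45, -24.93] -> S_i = 4.99 + -7.48*i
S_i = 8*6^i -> [8, 48, 288, 1728, 10368]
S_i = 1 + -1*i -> [1, 0, -1, -2, -3]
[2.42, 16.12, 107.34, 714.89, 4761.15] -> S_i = 2.42*6.66^i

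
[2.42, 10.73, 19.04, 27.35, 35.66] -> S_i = 2.42 + 8.31*i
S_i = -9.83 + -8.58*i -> [-9.83, -18.41, -26.99, -35.57, -44.15]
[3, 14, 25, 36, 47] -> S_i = 3 + 11*i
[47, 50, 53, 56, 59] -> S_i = 47 + 3*i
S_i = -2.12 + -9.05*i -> [-2.12, -11.17, -20.22, -29.27, -38.32]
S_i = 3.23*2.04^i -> [3.23, 6.59, 13.44, 27.42, 55.94]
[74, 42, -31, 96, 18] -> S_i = Random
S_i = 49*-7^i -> [49, -343, 2401, -16807, 117649]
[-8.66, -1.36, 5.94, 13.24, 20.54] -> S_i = -8.66 + 7.30*i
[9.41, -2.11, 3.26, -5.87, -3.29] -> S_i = Random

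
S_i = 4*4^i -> [4, 16, 64, 256, 1024]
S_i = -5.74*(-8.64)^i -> [-5.74, 49.59, -428.49, 3702.14, -31986.51]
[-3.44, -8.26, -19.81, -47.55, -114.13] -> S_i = -3.44*2.40^i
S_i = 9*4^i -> [9, 36, 144, 576, 2304]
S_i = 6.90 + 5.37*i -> [6.9, 12.27, 17.64, 23.01, 28.38]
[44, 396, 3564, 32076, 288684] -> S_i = 44*9^i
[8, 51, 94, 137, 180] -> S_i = 8 + 43*i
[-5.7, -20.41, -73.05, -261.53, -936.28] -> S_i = -5.70*3.58^i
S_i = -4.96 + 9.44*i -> [-4.96, 4.48, 13.92, 23.36, 32.8]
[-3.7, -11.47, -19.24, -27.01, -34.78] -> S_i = -3.70 + -7.77*i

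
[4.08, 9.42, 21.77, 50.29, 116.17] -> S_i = 4.08*2.31^i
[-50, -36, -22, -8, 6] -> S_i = -50 + 14*i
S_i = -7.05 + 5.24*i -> [-7.05, -1.81, 3.43, 8.67, 13.91]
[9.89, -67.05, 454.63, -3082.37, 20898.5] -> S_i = 9.89*(-6.78)^i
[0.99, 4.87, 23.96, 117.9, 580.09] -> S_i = 0.99*4.92^i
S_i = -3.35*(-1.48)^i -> [-3.35, 4.96, -7.34, 10.86, -16.07]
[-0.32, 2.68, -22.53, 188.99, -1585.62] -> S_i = -0.32*(-8.39)^i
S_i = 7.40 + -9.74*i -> [7.4, -2.34, -12.08, -21.82, -31.56]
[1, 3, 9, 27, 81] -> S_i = 1*3^i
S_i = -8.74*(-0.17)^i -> [-8.74, 1.49, -0.25, 0.04, -0.01]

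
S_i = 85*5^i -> [85, 425, 2125, 10625, 53125]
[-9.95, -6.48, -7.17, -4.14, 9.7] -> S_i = Random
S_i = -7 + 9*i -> [-7, 2, 11, 20, 29]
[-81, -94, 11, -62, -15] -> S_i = Random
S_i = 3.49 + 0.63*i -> [3.49, 4.12, 4.75, 5.38, 6.01]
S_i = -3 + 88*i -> [-3, 85, 173, 261, 349]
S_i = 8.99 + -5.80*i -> [8.99, 3.19, -2.61, -8.41, -14.21]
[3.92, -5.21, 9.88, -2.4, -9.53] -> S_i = Random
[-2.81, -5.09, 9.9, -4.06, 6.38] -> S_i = Random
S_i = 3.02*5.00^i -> [3.02, 15.1, 75.5, 377.5, 1887.5]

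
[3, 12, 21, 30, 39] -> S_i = 3 + 9*i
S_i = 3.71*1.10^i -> [3.71, 4.08, 4.49, 4.94, 5.43]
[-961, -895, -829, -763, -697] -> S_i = -961 + 66*i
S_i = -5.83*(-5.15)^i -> [-5.83, 30.02, -154.63, 796.32, -4101.07]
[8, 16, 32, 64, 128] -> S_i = 8*2^i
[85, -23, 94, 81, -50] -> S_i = Random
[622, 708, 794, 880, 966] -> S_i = 622 + 86*i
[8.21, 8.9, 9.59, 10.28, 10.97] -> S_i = 8.21 + 0.69*i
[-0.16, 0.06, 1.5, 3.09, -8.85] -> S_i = Random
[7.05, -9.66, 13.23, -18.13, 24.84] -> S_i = 7.05*(-1.37)^i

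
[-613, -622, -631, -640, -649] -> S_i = -613 + -9*i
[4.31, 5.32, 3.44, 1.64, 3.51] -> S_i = Random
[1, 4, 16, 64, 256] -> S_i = 1*4^i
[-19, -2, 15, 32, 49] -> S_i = -19 + 17*i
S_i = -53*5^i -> [-53, -265, -1325, -6625, -33125]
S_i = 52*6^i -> [52, 312, 1872, 11232, 67392]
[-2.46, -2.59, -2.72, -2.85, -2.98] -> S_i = -2.46 + -0.13*i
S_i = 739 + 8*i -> [739, 747, 755, 763, 771]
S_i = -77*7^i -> [-77, -539, -3773, -26411, -184877]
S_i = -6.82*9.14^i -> [-6.82, -62.33, -569.74, -5207.42, -47595.86]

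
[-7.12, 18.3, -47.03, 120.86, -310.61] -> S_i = -7.12*(-2.57)^i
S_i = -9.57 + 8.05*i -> [-9.57, -1.52, 6.53, 14.58, 22.63]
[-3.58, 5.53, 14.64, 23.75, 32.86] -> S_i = -3.58 + 9.11*i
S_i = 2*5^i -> [2, 10, 50, 250, 1250]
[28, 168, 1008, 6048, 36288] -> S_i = 28*6^i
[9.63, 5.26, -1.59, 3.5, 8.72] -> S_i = Random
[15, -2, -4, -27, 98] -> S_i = Random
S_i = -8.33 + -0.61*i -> [-8.33, -8.94, -9.55, -10.16, -10.77]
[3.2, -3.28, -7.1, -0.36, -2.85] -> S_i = Random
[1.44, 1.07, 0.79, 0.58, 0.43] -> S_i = 1.44*0.74^i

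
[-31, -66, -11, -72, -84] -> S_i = Random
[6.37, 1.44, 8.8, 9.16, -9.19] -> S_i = Random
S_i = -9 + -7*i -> [-9, -16, -23, -30, -37]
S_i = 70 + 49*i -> [70, 119, 168, 217, 266]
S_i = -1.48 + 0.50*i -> [-1.48, -0.98, -0.48, 0.02, 0.52]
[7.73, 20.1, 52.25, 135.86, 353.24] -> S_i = 7.73*2.60^i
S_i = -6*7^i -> [-6, -42, -294, -2058, -14406]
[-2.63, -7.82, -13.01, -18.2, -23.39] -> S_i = -2.63 + -5.19*i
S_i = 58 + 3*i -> [58, 61, 64, 67, 70]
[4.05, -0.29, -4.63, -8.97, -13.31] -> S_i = 4.05 + -4.34*i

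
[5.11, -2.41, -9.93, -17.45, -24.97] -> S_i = 5.11 + -7.52*i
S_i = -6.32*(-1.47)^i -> [-6.32, 9.29, -13.66, 20.08, -29.51]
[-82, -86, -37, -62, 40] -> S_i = Random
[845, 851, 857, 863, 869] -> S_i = 845 + 6*i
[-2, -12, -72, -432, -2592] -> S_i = -2*6^i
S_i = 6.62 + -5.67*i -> [6.62, 0.95, -4.72, -10.39, -16.06]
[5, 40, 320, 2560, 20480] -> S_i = 5*8^i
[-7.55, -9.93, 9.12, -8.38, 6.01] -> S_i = Random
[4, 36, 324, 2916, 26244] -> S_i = 4*9^i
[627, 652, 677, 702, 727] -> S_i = 627 + 25*i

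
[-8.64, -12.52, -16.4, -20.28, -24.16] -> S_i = -8.64 + -3.88*i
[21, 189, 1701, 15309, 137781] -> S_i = 21*9^i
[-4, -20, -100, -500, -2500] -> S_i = -4*5^i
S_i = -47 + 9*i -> [-47, -38, -29, -20, -11]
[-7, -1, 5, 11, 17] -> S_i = -7 + 6*i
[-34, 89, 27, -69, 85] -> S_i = Random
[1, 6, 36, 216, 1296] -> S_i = 1*6^i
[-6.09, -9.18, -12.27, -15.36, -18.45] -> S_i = -6.09 + -3.09*i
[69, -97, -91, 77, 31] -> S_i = Random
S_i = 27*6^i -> [27, 162, 972, 5832, 34992]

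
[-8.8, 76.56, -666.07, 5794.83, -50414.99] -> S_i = -8.80*(-8.70)^i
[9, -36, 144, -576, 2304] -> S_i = 9*-4^i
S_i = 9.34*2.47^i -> [9.34, 23.07, 56.98, 140.75, 347.64]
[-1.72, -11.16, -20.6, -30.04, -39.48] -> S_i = -1.72 + -9.44*i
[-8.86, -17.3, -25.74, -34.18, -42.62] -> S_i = -8.86 + -8.44*i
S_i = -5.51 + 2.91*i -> [-5.51, -2.6, 0.31, 3.22, 6.13]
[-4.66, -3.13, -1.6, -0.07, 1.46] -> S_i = -4.66 + 1.53*i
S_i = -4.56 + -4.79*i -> [-4.56, -9.35, -14.14, -18.93, -23.72]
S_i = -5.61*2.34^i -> [-5.61, -13.13, -30.72, -71.88, -168.2]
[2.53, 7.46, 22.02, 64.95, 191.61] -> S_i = 2.53*2.95^i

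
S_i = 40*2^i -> [40, 80, 160, 320, 640]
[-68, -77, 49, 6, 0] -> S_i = Random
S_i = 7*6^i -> [7, 42, 252, 1512, 9072]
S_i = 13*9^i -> [13, 117, 1053, 9477, 85293]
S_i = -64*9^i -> [-64, -576, -5184, -46656, -419904]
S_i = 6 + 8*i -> [6, 14, 22, 30, 38]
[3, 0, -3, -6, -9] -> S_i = 3 + -3*i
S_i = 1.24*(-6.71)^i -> [1.24, -8.32, 55.83, -374.62, 2513.69]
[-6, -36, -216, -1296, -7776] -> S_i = -6*6^i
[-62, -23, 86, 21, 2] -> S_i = Random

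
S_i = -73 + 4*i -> [-73, -69, -65, -61, -57]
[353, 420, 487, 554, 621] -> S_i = 353 + 67*i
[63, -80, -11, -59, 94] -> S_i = Random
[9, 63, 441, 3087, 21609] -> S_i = 9*7^i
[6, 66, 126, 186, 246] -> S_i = 6 + 60*i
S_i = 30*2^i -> [30, 60, 120, 240, 480]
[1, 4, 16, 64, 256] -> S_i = 1*4^i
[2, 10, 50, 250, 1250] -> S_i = 2*5^i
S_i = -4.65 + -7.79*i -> [-4.65, -12.44, -20.23, -28.02, -35.81]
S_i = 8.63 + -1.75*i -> [8.63, 6.88, 5.13, 3.38, 1.63]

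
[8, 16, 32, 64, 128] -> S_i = 8*2^i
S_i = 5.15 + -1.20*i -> [5.15, 3.95, 2.75, 1.55, 0.35]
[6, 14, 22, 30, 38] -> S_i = 6 + 8*i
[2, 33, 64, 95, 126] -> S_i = 2 + 31*i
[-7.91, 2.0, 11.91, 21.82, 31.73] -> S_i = -7.91 + 9.91*i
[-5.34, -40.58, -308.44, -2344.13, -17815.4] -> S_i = -5.34*7.60^i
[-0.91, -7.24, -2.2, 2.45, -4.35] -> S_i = Random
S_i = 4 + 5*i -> [4, 9, 14, 19, 24]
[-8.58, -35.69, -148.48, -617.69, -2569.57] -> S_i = -8.58*4.16^i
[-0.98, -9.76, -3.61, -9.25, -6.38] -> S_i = Random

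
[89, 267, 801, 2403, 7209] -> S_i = 89*3^i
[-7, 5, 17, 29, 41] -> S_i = -7 + 12*i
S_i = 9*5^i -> [9, 45, 225, 1125, 5625]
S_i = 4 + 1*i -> [4, 5, 6, 7, 8]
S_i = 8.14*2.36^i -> [8.14, 19.21, 45.34, 106.99, 252.51]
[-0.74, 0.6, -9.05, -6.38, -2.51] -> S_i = Random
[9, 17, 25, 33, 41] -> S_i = 9 + 8*i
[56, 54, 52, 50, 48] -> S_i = 56 + -2*i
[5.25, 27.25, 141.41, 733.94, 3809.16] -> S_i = 5.25*5.19^i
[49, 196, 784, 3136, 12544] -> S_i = 49*4^i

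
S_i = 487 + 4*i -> [487, 491, 495, 499, 503]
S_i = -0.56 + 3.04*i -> [-0.56, 2.48, 5.52, 8.56, 11.6]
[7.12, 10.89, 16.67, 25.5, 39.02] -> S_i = 7.12*1.53^i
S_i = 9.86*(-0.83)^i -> [9.86, -8.18, 6.79, -5.64, 4.68]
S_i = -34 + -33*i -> [-34, -67, -100, -133, -166]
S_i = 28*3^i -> [28, 84, 252, 756, 2268]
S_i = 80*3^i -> [80, 240, 720, 2160, 6480]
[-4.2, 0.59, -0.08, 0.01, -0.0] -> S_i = -4.20*(-0.14)^i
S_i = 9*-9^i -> [9, -81, 729, -6561, 59049]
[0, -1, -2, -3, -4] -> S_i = 0 + -1*i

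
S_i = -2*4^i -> [-2, -8, -32, -128, -512]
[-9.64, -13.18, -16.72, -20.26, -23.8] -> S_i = -9.64 + -3.54*i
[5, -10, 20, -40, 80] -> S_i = 5*-2^i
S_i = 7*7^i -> [7, 49, 343, 2401, 16807]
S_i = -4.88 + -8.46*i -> [-4.88, -13.34, -21.8, -30.26, -38.72]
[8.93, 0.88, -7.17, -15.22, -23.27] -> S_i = 8.93 + -8.05*i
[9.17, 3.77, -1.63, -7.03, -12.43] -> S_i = 9.17 + -5.40*i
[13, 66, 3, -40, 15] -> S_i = Random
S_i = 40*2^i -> [40, 80, 160, 320, 640]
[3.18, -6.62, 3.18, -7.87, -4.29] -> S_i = Random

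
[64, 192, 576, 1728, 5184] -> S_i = 64*3^i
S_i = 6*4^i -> [6, 24, 96, 384, 1536]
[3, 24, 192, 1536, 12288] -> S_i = 3*8^i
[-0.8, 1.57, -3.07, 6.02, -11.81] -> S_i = -0.80*(-1.96)^i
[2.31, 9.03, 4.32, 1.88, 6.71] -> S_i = Random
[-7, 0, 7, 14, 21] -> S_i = -7 + 7*i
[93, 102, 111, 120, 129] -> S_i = 93 + 9*i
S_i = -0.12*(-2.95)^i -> [-0.12, 0.35, -1.04, 3.08, -9.09]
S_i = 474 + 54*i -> [474, 528, 582, 636, 690]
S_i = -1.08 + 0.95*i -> [-1.08, -0.13, 0.82, 1.77, 2.72]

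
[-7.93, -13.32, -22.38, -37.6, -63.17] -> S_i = -7.93*1.68^i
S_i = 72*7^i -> [72, 504, 3528, 24696, 172872]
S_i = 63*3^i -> [63, 189, 567, 1701, 5103]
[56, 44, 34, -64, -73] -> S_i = Random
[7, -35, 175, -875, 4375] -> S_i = 7*-5^i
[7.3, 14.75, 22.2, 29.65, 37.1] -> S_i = 7.30 + 7.45*i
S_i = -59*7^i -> [-59, -413, -2891, -20237, -141659]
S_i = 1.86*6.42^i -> [1.86, 11.94, 76.66, 492.17, 3159.75]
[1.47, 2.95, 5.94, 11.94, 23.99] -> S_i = 1.47*2.01^i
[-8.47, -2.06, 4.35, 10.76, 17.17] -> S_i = -8.47 + 6.41*i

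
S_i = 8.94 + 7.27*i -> [8.94, 16.21, 23.48, 30.75, 38.02]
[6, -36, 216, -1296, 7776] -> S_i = 6*-6^i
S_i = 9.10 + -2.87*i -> [9.1, 6.23, 3.36, 0.49, -2.38]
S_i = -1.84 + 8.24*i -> [-1.84, 6.4, 14.64, 22.88, 31.12]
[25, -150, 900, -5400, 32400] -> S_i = 25*-6^i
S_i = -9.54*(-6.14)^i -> [-9.54, 58.58, -359.65, 2208.28, -13558.82]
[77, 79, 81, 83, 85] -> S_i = 77 + 2*i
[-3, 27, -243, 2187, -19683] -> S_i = -3*-9^i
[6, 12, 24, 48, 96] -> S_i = 6*2^i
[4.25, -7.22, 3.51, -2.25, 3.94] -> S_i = Random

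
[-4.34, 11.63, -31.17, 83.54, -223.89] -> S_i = -4.34*(-2.68)^i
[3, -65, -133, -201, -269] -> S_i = 3 + -68*i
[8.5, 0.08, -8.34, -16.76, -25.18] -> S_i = 8.50 + -8.42*i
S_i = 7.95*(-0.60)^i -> [7.95, -4.77, 2.86, -1.72, 1.03]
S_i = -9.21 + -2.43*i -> [-9.21, -11.64, -14.07, -16.5, -18.93]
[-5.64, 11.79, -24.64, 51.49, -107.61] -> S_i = -5.64*(-2.09)^i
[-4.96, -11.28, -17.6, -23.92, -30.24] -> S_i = -4.96 + -6.32*i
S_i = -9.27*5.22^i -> [-9.27, -48.39, -252.59, -1318.53, -6882.75]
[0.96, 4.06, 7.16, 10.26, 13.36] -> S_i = 0.96 + 3.10*i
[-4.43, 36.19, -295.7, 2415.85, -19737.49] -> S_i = -4.43*(-8.17)^i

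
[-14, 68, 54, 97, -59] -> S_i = Random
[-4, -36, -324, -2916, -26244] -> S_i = -4*9^i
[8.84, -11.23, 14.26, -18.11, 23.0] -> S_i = 8.84*(-1.27)^i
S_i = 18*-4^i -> [18, -72, 288, -1152, 4608]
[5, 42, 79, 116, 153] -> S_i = 5 + 37*i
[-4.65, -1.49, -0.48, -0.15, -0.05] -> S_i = -4.65*0.32^i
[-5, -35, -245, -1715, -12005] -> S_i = -5*7^i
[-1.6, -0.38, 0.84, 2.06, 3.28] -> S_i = -1.60 + 1.22*i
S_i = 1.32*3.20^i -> [1.32, 4.22, 13.52, 43.25, 138.41]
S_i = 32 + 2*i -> [32, 34, 36, 38, 40]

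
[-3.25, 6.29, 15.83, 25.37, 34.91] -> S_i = -3.25 + 9.54*i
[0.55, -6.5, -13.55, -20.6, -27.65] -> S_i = 0.55 + -7.05*i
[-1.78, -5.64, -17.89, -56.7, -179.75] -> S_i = -1.78*3.17^i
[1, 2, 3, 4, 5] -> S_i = 1 + 1*i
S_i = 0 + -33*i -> [0, -33, -66, -99, -132]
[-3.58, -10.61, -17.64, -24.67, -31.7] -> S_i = -3.58 + -7.03*i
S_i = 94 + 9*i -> [94, 103, 112, 121, 130]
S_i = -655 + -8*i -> [-655, -663, -671, -679, -687]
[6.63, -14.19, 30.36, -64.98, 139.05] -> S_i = 6.63*(-2.14)^i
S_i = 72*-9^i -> [72, -648, 5832, -52488, 472392]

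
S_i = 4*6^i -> [4, 24, 144, 864, 5184]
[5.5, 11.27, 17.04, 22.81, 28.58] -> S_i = 5.50 + 5.77*i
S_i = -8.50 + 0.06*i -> [-8.5, -8.44, -8.38, -8.32, -8.26]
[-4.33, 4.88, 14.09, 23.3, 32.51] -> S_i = -4.33 + 9.21*i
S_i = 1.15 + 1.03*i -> [1.15, 2.18, 3.21, 4.24, 5.27]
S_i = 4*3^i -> [4, 12, 36, 108, 324]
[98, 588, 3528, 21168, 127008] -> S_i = 98*6^i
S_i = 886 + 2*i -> [886, 888, 890, 892, 894]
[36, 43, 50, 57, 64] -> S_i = 36 + 7*i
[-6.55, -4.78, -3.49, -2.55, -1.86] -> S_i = -6.55*0.73^i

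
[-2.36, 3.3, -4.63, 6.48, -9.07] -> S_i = -2.36*(-1.40)^i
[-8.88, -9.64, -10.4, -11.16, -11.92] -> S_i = -8.88 + -0.76*i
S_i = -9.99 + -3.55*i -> [-9.99, -13.54, -17.09, -20.64, -24.19]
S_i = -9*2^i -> [-9, -18, -36, -72, -144]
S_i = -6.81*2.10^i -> [-6.81, -14.3, -30.03, -63.07, -132.44]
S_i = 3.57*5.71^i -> [3.57, 20.38, 116.4, 664.62, 3795.01]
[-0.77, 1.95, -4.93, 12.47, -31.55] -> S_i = -0.77*(-2.53)^i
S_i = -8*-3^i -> [-8, 24, -72, 216, -648]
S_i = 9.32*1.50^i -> [9.32, 13.98, 20.97, 31.46, 47.18]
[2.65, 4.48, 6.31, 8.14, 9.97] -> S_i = 2.65 + 1.83*i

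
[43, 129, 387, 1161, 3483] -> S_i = 43*3^i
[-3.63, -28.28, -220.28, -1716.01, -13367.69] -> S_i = -3.63*7.79^i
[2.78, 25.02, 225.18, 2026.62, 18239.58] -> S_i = 2.78*9.00^i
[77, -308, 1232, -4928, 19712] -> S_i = 77*-4^i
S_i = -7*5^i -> [-7, -35, -175, -875, -4375]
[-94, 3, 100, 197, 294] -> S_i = -94 + 97*i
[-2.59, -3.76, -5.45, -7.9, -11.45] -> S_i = -2.59*1.45^i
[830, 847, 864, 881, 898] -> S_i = 830 + 17*i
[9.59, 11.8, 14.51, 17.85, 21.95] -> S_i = 9.59*1.23^i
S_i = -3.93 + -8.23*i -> [-3.93, -12.16, -20.39, -28.62, -36.85]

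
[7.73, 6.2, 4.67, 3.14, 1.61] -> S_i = 7.73 + -1.53*i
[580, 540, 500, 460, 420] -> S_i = 580 + -40*i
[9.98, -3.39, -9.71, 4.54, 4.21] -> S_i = Random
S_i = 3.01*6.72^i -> [3.01, 20.23, 135.93, 913.43, 6138.24]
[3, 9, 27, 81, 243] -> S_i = 3*3^i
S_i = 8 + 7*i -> [8, 15, 22, 29, 36]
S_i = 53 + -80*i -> [53, -27, -107, -187, -267]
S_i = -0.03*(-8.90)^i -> [-0.03, 0.27, -2.38, 21.15, -188.23]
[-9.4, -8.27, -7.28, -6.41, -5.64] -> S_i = -9.40*0.88^i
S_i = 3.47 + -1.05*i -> [3.47, 2.42, 1.37, 0.32, -0.73]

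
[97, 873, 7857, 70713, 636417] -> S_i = 97*9^i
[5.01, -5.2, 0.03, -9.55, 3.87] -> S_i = Random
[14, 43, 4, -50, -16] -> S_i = Random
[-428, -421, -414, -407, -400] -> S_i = -428 + 7*i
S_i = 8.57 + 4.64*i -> [8.57, 13.21, 17.85, 22.49, 27.13]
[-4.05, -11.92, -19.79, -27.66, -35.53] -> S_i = -4.05 + -7.87*i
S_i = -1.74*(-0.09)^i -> [-1.74, 0.16, -0.01, 0.0, -0.0]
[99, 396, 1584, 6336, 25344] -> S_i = 99*4^i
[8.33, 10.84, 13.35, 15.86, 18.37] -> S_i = 8.33 + 2.51*i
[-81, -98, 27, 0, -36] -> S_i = Random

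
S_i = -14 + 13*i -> [-14, -1, 12, 25, 38]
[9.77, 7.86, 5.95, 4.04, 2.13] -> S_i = 9.77 + -1.91*i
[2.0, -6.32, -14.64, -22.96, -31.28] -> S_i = 2.00 + -8.32*i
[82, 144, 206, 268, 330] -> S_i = 82 + 62*i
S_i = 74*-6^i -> [74, -444, 2664, -15984, 95904]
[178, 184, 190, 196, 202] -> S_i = 178 + 6*i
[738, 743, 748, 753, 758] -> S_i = 738 + 5*i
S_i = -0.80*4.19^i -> [-0.8, -3.35, -14.04, -58.85, -246.57]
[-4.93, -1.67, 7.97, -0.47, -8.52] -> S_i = Random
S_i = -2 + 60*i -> [-2, 58, 118, 178, 238]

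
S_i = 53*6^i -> [53, 318, 1908, 11448, 68688]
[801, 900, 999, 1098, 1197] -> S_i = 801 + 99*i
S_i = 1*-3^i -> [1, -3, 9, -27, 81]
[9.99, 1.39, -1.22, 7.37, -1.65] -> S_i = Random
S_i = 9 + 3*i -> [9, 12, 15, 18, 21]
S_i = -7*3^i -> [-7, -21, -63, -189, -567]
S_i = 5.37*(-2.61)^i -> [5.37, -14.02, 36.58, -95.48, 249.19]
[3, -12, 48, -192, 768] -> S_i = 3*-4^i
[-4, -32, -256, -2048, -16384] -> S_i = -4*8^i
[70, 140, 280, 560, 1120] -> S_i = 70*2^i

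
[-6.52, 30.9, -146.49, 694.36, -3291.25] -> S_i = -6.52*(-4.74)^i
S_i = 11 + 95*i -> [11, 106, 201, 296, 391]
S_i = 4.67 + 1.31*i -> [4.67, 5.98, 7.29, 8.6, 9.91]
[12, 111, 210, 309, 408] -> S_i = 12 + 99*i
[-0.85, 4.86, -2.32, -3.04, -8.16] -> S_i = Random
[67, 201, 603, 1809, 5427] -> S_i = 67*3^i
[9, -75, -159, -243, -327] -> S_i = 9 + -84*i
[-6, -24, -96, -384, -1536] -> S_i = -6*4^i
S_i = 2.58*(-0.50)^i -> [2.58, -1.29, 0.64, -0.32, 0.16]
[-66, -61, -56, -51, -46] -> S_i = -66 + 5*i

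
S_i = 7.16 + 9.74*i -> [7.16, 16.9, 26.64, 36.38, 46.12]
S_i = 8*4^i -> [8, 32, 128, 512, 2048]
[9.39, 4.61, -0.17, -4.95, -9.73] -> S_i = 9.39 + -4.78*i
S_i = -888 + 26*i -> [-888, -862, -836, -810, -784]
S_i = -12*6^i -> [-12, -72, -432, -2592, -15552]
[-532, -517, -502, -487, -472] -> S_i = -532 + 15*i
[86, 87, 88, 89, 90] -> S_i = 86 + 1*i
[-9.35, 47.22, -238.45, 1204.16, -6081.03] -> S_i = -9.35*(-5.05)^i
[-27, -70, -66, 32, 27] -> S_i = Random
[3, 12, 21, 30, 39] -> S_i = 3 + 9*i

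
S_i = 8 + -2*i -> [8, 6, 4, 2, 0]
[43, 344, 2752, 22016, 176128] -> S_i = 43*8^i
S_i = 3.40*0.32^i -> [3.4, 1.09, 0.35, 0.11, 0.04]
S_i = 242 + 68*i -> [242, 310, 378, 446, 514]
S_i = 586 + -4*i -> [586, 582, 578, 574, 570]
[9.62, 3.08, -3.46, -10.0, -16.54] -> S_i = 9.62 + -6.54*i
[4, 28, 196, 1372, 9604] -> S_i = 4*7^i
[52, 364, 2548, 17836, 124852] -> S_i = 52*7^i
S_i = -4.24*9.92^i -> [-4.24, -42.06, -417.24, -4139.05, -41059.39]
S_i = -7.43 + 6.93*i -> [-7.43, -0.5, 6.43, 13.36, 20.29]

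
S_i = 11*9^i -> [11, 99, 891, 8019, 72171]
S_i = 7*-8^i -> [7, -56, 448, -3584, 28672]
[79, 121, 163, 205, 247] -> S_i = 79 + 42*i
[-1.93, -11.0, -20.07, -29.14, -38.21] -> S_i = -1.93 + -9.07*i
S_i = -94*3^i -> [-94, -282, -846, -2538, -7614]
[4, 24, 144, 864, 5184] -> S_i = 4*6^i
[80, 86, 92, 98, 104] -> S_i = 80 + 6*i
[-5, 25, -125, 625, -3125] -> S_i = -5*-5^i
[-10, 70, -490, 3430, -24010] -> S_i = -10*-7^i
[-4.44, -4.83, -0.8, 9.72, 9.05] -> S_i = Random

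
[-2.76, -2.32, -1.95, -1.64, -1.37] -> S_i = -2.76*0.84^i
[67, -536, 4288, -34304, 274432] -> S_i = 67*-8^i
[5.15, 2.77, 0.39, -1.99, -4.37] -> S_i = 5.15 + -2.38*i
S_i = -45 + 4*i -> [-45, -41, -37, -33, -29]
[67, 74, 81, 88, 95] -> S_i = 67 + 7*i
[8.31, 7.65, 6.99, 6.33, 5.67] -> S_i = 8.31 + -0.66*i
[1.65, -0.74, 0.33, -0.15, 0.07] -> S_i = 1.65*(-0.45)^i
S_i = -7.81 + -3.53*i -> [-7.81, -11.34, -14.87, -18.4, -21.93]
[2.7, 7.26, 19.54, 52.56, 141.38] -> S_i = 2.70*2.69^i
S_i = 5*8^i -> [5, 40, 320, 2560, 20480]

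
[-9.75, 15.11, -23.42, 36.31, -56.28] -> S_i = -9.75*(-1.55)^i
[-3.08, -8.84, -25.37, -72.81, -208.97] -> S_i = -3.08*2.87^i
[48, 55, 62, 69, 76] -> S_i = 48 + 7*i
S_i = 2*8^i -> [2, 16, 128, 1024, 8192]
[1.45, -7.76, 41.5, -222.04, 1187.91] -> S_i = 1.45*(-5.35)^i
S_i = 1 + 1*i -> [1, 2, 3, 4, 5]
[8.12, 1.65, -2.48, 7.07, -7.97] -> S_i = Random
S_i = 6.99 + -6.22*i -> [6.99, 0.77, -5.45, -11.67, -17.89]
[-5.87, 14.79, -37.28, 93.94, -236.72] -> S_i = -5.87*(-2.52)^i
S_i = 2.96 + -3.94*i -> [2.96, -0.98, -4.92, -8.86, -12.8]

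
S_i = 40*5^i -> [40, 200, 1000, 5000, 25000]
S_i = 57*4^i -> [57, 228, 912, 3648, 14592]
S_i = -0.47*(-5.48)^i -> [-0.47, 2.58, -14.11, 77.35, -423.86]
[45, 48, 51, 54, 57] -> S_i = 45 + 3*i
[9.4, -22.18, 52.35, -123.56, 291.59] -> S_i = 9.40*(-2.36)^i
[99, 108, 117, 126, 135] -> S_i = 99 + 9*i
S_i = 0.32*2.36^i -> [0.32, 0.76, 1.78, 4.21, 9.93]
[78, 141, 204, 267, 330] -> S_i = 78 + 63*i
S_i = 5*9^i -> [5, 45, 405, 3645, 32805]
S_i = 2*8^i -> [2, 16, 128, 1024, 8192]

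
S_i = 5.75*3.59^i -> [5.75, 20.64, 74.11, 266.04, 955.09]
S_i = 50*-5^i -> [50, -250, 1250, -6250, 31250]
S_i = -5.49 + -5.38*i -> [-5.49, -10.87, -16.25, -21.63, -27.01]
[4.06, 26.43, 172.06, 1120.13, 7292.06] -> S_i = 4.06*6.51^i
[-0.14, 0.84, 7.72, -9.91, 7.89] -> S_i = Random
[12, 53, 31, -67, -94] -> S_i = Random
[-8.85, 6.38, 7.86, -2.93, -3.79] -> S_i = Random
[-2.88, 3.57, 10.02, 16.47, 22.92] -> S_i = -2.88 + 6.45*i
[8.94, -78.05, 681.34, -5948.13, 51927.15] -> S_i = 8.94*(-8.73)^i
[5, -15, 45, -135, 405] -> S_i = 5*-3^i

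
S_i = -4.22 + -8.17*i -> [-4.22, -12.39, -20.56, -28.73, -36.9]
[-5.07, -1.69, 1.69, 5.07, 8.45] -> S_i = -5.07 + 3.38*i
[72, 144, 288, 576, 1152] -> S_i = 72*2^i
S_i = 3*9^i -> [3, 27, 243, 2187, 19683]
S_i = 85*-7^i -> [85, -595, 4165, -29155, 204085]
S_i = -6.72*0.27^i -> [-6.72, -1.81, -0.49, -0.13, -0.04]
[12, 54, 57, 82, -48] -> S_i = Random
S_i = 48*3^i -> [48, 144, 432, 1296, 3888]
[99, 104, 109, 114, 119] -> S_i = 99 + 5*i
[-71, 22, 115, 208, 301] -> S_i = -71 + 93*i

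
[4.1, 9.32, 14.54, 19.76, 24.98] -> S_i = 4.10 + 5.22*i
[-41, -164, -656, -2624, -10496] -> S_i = -41*4^i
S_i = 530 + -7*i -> [530, 523, 516, 509, 502]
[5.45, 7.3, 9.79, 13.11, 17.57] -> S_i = 5.45*1.34^i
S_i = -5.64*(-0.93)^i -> [-5.64, 5.25, -4.88, 4.54, -4.22]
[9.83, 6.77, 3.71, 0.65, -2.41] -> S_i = 9.83 + -3.06*i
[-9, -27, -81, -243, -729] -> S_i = -9*3^i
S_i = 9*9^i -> [9, 81, 729, 6561, 59049]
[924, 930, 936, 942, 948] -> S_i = 924 + 6*i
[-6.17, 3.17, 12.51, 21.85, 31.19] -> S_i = -6.17 + 9.34*i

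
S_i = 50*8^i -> [50, 400, 3200, 25600, 204800]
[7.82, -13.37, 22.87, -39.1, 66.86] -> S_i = 7.82*(-1.71)^i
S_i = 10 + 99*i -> [10, 109, 208, 307, 406]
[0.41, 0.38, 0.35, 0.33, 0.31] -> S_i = 0.41*0.93^i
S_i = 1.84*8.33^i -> [1.84, 15.33, 127.68, 1063.54, 8859.27]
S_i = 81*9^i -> [81, 729, 6561, 59049, 531441]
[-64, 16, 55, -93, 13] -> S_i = Random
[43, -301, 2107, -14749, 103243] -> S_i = 43*-7^i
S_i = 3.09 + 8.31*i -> [3.09, 11.4, 19.71, 28.02, 36.33]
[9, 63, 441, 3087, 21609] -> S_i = 9*7^i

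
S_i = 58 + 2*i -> [58, 60, 62, 64, 66]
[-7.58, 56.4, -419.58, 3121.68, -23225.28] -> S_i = -7.58*(-7.44)^i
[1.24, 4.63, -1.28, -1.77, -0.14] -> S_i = Random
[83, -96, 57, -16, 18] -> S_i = Random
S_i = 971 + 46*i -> [971, 1017, 1063, 1109, 1155]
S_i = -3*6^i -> [-3, -18, -108, -648, -3888]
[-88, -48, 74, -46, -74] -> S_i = Random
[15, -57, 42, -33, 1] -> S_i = Random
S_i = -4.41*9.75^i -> [-4.41, -43.0, -419.23, -4087.45, -39852.64]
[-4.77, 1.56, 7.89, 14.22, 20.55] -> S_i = -4.77 + 6.33*i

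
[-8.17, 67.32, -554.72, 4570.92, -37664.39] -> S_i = -8.17*(-8.24)^i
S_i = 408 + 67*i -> [408, 475, 542, 609, 676]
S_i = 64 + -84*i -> [64, -20, -104, -188, -272]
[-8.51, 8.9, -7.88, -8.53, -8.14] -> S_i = Random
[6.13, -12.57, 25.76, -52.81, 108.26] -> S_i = 6.13*(-2.05)^i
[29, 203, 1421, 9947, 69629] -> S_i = 29*7^i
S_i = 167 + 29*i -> [167, 196, 225, 254, 283]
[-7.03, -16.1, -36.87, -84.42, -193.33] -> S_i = -7.03*2.29^i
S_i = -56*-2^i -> [-56, 112, -224, 448, -896]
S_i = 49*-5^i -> [49, -245, 1225, -6125, 30625]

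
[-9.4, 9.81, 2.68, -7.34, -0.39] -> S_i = Random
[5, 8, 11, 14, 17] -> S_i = 5 + 3*i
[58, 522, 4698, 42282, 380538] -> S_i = 58*9^i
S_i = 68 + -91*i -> [68, -23, -114, -205, -296]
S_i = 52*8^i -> [52, 416, 3328, 26624, 212992]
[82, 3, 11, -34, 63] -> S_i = Random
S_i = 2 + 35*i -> [2, 37, 72, 107, 142]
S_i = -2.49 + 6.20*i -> [-2.49, 3.71, 9.91, 16.11, 22.31]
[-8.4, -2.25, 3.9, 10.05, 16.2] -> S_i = -8.40 + 6.15*i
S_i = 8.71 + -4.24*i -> [8.71, 4.47, 0.23, -4.01, -8.25]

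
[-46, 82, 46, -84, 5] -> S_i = Random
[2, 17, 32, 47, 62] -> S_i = 2 + 15*i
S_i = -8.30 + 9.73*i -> [-8.3, 1.43, 11.16, 20.89, 30.62]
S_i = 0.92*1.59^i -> [0.92, 1.46, 2.33, 3.7, 5.88]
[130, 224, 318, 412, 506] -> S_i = 130 + 94*i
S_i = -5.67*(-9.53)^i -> [-5.67, 54.04, -514.95, 4907.52, -46768.63]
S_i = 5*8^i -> [5, 40, 320, 2560, 20480]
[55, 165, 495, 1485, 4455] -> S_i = 55*3^i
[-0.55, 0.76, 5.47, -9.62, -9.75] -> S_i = Random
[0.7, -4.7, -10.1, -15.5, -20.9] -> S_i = 0.70 + -5.40*i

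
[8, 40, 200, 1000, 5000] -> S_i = 8*5^i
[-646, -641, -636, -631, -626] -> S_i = -646 + 5*i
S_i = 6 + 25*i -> [6, 31, 56, 81, 106]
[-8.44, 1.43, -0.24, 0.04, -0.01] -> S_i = -8.44*(-0.17)^i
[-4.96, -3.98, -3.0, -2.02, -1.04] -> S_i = -4.96 + 0.98*i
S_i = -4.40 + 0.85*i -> [-4.4, -3.55, -2.7, -1.85, -1.0]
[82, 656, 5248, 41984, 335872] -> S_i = 82*8^i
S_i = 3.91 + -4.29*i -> [3.91, -0.38, -4.67, -8.96, -13.25]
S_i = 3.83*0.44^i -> [3.83, 1.69, 0.74, 0.33, 0.14]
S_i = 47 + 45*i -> [47, 92, 137, 182, 227]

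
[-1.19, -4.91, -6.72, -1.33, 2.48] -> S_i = Random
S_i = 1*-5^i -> [1, -5, 25, -125, 625]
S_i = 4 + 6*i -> [4, 10, 16, 22, 28]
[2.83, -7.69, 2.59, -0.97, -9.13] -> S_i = Random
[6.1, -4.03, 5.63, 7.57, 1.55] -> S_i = Random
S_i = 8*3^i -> [8, 24, 72, 216, 648]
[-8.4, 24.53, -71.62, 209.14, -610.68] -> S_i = -8.40*(-2.92)^i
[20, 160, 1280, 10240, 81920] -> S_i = 20*8^i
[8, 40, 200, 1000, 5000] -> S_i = 8*5^i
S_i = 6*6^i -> [6, 36, 216, 1296, 7776]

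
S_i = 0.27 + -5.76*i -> [0.27, -5.49, -11.25, -17.01, -22.77]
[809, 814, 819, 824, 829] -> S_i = 809 + 5*i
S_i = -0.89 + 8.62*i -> [-0.89, 7.73, 16.35, 24.97, 33.59]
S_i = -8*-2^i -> [-8, 16, -32, 64, -128]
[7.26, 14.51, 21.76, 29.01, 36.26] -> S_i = 7.26 + 7.25*i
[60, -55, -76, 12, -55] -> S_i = Random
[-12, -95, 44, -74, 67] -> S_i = Random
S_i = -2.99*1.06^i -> [-2.99, -3.17, -3.36, -3.56, -3.77]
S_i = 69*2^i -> [69, 138, 276, 552, 1104]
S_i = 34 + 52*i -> [34, 86, 138, 190, 242]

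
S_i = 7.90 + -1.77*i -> [7.9, 6.13, 4.36, 2.59, 0.82]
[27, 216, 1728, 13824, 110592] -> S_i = 27*8^i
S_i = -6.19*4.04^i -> [-6.19, -25.01, -101.03, -408.16, -1648.98]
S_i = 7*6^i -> [7, 42, 252, 1512, 9072]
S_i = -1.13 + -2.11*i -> [-1.13, -3.24, -5.35, -7.46, -9.57]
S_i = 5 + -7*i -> [5, -2, -9, -16, -23]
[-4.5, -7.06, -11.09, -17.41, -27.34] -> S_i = -4.50*1.57^i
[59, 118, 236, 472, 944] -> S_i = 59*2^i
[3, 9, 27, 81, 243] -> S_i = 3*3^i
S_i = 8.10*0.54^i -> [8.1, 4.37, 2.36, 1.28, 0.69]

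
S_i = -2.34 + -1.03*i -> [-2.34, -3.37, -4.4, -5.43, -6.46]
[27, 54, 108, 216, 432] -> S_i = 27*2^i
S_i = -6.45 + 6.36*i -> [-6.45, -0.09, 6.27, 12.63, 18.99]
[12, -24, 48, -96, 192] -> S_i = 12*-2^i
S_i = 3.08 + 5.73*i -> [3.08, 8.81, 14.54, 20.27, 26.0]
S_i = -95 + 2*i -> [-95, -93, -91, -89, -87]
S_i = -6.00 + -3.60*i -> [-6.0, -9.6, -13.2, -16.8, -20.4]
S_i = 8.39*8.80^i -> [8.39, 73.83, 649.72, 5717.55, 50314.44]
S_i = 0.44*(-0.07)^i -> [0.44, -0.03, 0.0, -0.0, 0.0]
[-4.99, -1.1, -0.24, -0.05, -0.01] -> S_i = -4.99*0.22^i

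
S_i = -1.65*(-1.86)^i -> [-1.65, 3.07, -5.71, 10.62, -19.75]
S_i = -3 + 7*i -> [-3, 4, 11, 18, 25]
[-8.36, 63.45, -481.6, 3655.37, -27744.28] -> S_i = -8.36*(-7.59)^i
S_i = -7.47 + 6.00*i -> [-7.47, -1.47, 4.53, 10.53, 16.53]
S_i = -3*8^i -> [-3, -24, -192, -1536, -12288]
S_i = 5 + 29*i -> [5, 34, 63, 92, 121]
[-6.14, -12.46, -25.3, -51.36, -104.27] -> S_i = -6.14*2.03^i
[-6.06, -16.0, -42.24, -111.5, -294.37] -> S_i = -6.06*2.64^i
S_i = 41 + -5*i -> [41, 36, 31, 26, 21]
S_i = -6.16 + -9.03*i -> [-6.16, -15.19, -24.22, -33.25, -42.28]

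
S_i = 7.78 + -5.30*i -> [7.78, 2.48, -2.82, -8.12, -13.42]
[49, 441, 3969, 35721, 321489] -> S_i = 49*9^i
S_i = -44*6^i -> [-44, -264, -1584, -9504, -57024]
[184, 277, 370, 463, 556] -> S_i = 184 + 93*i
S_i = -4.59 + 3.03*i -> [-4.59, -1.56, 1.47, 4.5, 7.53]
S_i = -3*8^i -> [-3, -24, -192, -1536, -12288]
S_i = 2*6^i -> [2, 12, 72, 432, 2592]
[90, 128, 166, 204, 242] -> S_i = 90 + 38*i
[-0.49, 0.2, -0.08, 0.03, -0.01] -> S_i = -0.49*(-0.41)^i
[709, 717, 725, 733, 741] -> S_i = 709 + 8*i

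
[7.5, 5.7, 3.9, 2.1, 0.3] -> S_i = 7.50 + -1.80*i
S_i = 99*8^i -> [99, 792, 6336, 50688, 405504]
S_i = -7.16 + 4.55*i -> [-7.16, -2.61, 1.94, 6.49, 11.04]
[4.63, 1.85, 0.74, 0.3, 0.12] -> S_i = 4.63*0.40^i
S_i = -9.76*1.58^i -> [-9.76, -15.42, -24.36, -38.5, -60.82]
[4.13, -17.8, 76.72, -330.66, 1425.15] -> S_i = 4.13*(-4.31)^i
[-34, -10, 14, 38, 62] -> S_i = -34 + 24*i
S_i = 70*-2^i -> [70, -140, 280, -560, 1120]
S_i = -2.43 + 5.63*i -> [-2.43, 3.2, 8.83, 14.46, 20.09]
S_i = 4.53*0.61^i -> [4.53, 2.76, 1.69, 1.03, 0.63]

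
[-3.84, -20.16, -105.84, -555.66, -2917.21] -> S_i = -3.84*5.25^i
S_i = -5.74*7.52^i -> [-5.74, -43.16, -324.6, -2440.99, -18356.22]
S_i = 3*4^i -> [3, 12, 48, 192, 768]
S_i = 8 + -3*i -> [8, 5, 2, -1, -4]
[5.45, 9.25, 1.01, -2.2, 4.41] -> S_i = Random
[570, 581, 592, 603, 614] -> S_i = 570 + 11*i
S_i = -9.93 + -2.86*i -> [-9.93, -12.79, -15.65, -18.51, -21.37]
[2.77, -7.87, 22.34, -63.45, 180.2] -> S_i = 2.77*(-2.84)^i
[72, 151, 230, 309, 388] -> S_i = 72 + 79*i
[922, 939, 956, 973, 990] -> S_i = 922 + 17*i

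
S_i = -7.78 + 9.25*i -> [-7.78, 1.47, 10.72, 19.97, 29.22]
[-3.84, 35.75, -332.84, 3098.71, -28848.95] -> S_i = -3.84*(-9.31)^i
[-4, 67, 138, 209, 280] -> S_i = -4 + 71*i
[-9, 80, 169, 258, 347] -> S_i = -9 + 89*i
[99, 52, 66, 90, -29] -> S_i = Random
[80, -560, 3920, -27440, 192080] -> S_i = 80*-7^i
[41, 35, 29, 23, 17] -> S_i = 41 + -6*i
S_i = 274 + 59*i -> [274, 333, 392, 451, 510]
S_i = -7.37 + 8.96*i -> [-7.37, 1.59, 10.55, 19.51, 28.47]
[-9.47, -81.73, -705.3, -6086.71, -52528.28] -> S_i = -9.47*8.63^i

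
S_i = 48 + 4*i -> [48, 52, 56, 60, 64]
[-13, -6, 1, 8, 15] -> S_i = -13 + 7*i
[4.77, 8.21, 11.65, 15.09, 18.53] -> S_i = 4.77 + 3.44*i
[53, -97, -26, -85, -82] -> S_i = Random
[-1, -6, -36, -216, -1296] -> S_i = -1*6^i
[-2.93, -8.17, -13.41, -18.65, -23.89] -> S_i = -2.93 + -5.24*i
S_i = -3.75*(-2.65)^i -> [-3.75, 9.94, -26.33, 69.79, -184.93]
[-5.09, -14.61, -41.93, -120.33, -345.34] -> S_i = -5.09*2.87^i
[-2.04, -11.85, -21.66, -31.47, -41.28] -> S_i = -2.04 + -9.81*i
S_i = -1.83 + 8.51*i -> [-1.83, 6.68, 15.19, 23.7, 32.21]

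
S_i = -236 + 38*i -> [-236, -198, -160, -122, -84]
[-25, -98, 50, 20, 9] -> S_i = Random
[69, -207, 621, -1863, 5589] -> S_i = 69*-3^i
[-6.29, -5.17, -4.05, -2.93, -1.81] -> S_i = -6.29 + 1.12*i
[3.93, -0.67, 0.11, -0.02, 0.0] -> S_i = 3.93*(-0.17)^i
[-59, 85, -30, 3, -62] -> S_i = Random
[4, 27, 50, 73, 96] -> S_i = 4 + 23*i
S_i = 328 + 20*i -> [328, 348, 368, 388, 408]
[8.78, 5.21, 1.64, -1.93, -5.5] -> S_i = 8.78 + -3.57*i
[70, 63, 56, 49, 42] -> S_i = 70 + -7*i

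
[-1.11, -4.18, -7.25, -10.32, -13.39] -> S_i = -1.11 + -3.07*i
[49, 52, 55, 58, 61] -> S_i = 49 + 3*i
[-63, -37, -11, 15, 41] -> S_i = -63 + 26*i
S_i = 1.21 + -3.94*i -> [1.21, -2.73, -6.67, -10.61, -14.55]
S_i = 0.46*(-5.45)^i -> [0.46, -2.51, 13.66, -74.46, 405.83]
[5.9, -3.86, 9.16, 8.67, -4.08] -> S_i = Random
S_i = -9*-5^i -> [-9, 45, -225, 1125, -5625]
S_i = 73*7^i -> [73, 511, 3577, 25039, 175273]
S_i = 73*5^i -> [73, 365, 1825, 9125, 45625]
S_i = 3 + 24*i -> [3, 27, 51, 75, 99]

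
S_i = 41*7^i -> [41, 287, 2009, 14063, 98441]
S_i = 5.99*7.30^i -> [5.99, 43.73, 319.21, 2330.21, 17010.55]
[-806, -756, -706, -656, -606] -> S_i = -806 + 50*i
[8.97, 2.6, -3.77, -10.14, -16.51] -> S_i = 8.97 + -6.37*i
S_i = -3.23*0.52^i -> [-3.23, -1.68, -0.87, -0.45, -0.24]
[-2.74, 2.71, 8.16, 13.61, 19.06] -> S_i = -2.74 + 5.45*i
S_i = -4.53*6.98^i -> [-4.53, -31.62, -220.7, -1540.51, -10752.76]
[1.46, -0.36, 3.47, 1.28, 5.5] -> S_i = Random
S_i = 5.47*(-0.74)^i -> [5.47, -4.05, 3.0, -2.22, 1.64]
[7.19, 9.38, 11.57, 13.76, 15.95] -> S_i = 7.19 + 2.19*i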